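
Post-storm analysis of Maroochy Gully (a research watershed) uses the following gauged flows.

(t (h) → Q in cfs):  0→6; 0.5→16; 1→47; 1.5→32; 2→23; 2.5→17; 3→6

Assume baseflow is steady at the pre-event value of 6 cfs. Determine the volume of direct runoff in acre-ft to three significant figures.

V ≈ 4.34 acre-ft

Direct-runoff ordinates (Q − Q_b): 0.0, 10.0, 41.0, 26.0, 17.0, 11.0, 0.0 cfs.
ΣQ_DR = 105.0 cfs.
With Δt = 0.5 h = 1800 s, V = ΣQ_DR · Δt = 105.0 × 1800 = 1.89 × 10^5 ft³ = 4.34 acre-ft.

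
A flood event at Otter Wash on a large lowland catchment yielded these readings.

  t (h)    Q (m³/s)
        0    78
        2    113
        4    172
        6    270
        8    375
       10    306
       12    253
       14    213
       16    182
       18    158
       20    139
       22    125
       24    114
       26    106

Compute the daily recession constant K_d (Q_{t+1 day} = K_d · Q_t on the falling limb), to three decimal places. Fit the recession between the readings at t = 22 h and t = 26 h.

Between t = 22 h and t = 26 h the flow falls from 125 to 106 m³/s over 2×2 h = 4 h.
Per-interval ratio K = (106/125)^(1/2) = 0.9209; K_d = K^(24/2) = 0.372.

K_d ≈ 0.372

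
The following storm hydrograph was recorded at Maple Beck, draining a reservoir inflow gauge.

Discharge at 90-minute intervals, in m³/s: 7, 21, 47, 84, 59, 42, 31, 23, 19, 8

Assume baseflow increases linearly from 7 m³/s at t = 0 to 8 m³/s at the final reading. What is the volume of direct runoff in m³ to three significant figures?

Direct-runoff ordinates (Q − Q_b): 0.00, 13.89, 39.78, 76.67, 51.56, 34.44, 23.33, 15.22, 11.11, 0.00 m³/s.
ΣQ_DR = 266.0 m³/s.
With Δt = 1.5 h = 5400 s, V = ΣQ_DR · Δt = 266.0 × 5400 = 1.44 × 10^6 m³.

V ≈ 1.44 × 10^6 m³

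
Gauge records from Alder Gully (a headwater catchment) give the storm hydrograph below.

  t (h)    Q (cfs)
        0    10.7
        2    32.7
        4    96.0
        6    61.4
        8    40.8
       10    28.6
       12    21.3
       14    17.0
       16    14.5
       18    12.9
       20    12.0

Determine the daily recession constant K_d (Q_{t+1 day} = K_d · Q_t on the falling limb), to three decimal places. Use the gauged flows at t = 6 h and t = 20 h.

Between t = 6 h and t = 20 h the flow falls from 61.4 to 12.0 cfs over 7×2 h = 14 h.
Per-interval ratio K = (12.0/61.4)^(1/7) = 0.7920; K_d = K^(24/2) = 0.061.

K_d ≈ 0.061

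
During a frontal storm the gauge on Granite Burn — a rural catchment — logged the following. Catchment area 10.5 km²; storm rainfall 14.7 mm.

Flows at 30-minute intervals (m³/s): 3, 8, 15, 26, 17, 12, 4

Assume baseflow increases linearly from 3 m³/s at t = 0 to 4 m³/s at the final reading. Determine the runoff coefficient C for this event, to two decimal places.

ΣQ_DR = 60.50 m³/s; V = ΣQ_DR·Δt = 1.089 × 10^5 m³.
Runoff depth d = V / A = 10.37 mm.
C = d / P = 10.37 / 14.7 = 0.71.

C ≈ 0.71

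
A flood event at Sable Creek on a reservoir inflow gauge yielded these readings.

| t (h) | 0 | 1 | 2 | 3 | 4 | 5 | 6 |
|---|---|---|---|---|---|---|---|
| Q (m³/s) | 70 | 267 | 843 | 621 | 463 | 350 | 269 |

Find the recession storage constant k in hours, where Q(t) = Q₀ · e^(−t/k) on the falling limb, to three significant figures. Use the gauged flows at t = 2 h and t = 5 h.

k ≈ 3.41 h

On the falling limb, Q drops from 843 to 350 m³/s between t = 2 h and t = 5 h (Δt = 3 h).
k = −Δt / ln(Q₂/Q₁) = −3 / ln(350/843) = 3.41 h.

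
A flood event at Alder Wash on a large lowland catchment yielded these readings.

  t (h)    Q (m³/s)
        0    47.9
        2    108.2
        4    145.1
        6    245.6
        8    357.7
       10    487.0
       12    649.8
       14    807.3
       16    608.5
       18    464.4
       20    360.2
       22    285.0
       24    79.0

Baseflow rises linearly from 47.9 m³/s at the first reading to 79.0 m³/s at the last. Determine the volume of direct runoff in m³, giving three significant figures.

Direct-runoff ordinates (Q − Q_b): 0.00, 57.71, 92.02, 189.93, 299.43, 426.14, 586.35, 741.26, 539.87, 393.18, 286.38, 208.59, 0.00 m³/s.
ΣQ_DR = 3821 m³/s.
With Δt = 2 h = 7200 s, V = ΣQ_DR · Δt = 3821 × 7200 = 2.75 × 10^7 m³.

V ≈ 2.75 × 10^7 m³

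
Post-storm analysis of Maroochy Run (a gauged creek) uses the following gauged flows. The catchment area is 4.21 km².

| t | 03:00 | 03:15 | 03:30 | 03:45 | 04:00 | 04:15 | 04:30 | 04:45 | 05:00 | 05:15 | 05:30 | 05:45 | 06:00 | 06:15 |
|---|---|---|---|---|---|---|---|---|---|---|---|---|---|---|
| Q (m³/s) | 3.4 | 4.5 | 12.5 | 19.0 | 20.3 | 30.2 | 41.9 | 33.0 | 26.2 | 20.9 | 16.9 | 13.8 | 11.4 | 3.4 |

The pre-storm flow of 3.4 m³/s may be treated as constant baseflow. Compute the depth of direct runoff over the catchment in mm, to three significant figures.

d ≈ 44.9 mm

Direct runoff: 0.0, 1.1, 9.1, 15.6, 16.9, 26.8, 38.5, 29.6, 22.8, 17.5, 13.5, 10.4, 8.0, 0.0 m³/s; ΣQ_DR = 209.8 m³/s.
V = ΣQ_DR · Δt = 209.8 × 900 s = 1.888 × 10^5 m³.
Over A = 4.21 km², depth = V / A = 44.9 mm.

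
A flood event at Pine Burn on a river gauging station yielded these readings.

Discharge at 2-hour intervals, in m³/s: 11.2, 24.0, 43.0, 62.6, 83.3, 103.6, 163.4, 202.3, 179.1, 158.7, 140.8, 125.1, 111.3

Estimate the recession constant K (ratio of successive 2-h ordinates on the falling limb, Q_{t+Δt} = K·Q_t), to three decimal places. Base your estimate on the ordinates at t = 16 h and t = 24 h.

Using the recession-limb readings at t = 16 h and t = 24 h: Q falls from 179.1 to 111.3 m³/s over 4 intervals.
K = (Q₂/Q₁)^(1/4) = (111.3/179.1)^(1/4) = 0.888.

K ≈ 0.888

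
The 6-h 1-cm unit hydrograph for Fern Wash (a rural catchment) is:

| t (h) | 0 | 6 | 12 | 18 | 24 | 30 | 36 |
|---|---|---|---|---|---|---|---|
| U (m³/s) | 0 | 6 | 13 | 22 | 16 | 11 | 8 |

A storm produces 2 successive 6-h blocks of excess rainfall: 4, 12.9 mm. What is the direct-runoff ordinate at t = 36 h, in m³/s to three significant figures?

By discrete convolution, Q_j = Σ (P_i / 10 mm) · U_{j−i}.
At t = 36 h (j=6): Q = (4/10)·8 + (12.9/10)·11 = 17.4 m³/s.

Q ≈ 17.4 m³/s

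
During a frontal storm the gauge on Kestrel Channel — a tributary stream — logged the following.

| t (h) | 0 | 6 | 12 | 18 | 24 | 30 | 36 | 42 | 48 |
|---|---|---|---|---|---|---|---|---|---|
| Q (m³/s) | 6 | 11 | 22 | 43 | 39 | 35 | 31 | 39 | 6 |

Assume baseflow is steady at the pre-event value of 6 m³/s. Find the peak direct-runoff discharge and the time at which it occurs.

Subtracting baseflow gives direct-runoff ordinates: 0.0, 5.0, 16.0, 37.0, 33.0, 29.0, 25.0, 33.0, 0.0 m³/s.
The maximum is 37.0 m³/s, occurring at the reading for t = 18 h.

Q_p = 37.0 m³/s at t = 18 h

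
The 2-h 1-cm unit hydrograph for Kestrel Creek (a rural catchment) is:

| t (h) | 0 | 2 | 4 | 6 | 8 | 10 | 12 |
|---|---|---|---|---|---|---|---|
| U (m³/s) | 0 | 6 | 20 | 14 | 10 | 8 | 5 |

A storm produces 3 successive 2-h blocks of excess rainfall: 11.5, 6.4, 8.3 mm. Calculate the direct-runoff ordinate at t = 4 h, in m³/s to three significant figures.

Q ≈ 26.8 m³/s

By discrete convolution, Q_j = Σ (P_i / 10 mm) · U_{j−i}.
At t = 4 h (j=2): Q = (11.5/10)·20 + (6.4/10)·6 + (8.3/10)·0 = 26.8 m³/s.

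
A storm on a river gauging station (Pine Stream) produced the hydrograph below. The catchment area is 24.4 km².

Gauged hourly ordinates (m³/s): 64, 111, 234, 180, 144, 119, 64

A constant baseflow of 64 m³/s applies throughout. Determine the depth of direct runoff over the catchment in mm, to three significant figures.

d ≈ 69.0 mm

Direct runoff: 0.0, 47.0, 170.0, 116.0, 80.0, 55.0, 0.0 m³/s; ΣQ_DR = 468.0 m³/s.
V = ΣQ_DR · Δt = 468.0 × 3600 s = 1.685 × 10^6 m³.
Over A = 24.4 km², depth = V / A = 69.0 mm.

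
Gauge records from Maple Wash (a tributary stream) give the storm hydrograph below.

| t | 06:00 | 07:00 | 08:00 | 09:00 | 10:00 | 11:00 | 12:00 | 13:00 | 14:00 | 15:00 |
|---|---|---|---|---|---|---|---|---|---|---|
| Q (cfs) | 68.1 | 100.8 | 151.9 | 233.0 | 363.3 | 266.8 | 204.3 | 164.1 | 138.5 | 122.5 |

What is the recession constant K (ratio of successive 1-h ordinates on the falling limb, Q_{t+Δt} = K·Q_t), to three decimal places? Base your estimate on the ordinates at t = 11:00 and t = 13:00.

Using the recession-limb readings at t = 11:00 and t = 13:00: Q falls from 266.8 to 164.1 cfs over 2 intervals.
K = (Q₂/Q₁)^(1/2) = (164.1/266.8)^(1/2) = 0.784.

K ≈ 0.784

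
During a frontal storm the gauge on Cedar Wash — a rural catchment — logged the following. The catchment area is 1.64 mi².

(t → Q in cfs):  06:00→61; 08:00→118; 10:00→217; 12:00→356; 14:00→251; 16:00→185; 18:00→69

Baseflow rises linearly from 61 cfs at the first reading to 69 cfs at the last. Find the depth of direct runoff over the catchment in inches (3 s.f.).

Direct runoff: 0.00, 55.67, 153.33, 291.00, 184.67, 117.33, 0.00 cfs; ΣQ_DR = 802.0 cfs.
V = ΣQ_DR · Δt = 802.0 × 7200 s = 5.774 × 10^6 ft³.
Over A = 1.64 mi², depth = V / A = 1.52 in.

d ≈ 1.52 in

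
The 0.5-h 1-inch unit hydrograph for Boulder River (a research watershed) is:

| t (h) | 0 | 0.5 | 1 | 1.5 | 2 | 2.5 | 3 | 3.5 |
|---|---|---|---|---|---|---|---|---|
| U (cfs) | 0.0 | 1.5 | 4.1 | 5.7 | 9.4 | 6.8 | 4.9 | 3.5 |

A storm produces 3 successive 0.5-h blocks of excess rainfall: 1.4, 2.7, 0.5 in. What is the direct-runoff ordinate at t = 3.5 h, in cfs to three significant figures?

By discrete convolution, Q_j = Σ (P_i / 1 in) · U_{j−i}.
At t = 3.5 h (j=7): Q = (1.4/1)·3.5 + (2.7/1)·4.9 + (0.5/1)·6.8 = 21.5 cfs.

Q ≈ 21.5 cfs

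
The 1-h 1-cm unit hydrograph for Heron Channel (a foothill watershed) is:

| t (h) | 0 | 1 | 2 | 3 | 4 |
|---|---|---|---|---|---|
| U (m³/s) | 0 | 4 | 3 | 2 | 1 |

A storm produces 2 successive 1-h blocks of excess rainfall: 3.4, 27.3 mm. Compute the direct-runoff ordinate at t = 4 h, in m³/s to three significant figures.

By discrete convolution, Q_j = Σ (P_i / 10 mm) · U_{j−i}.
At t = 4 h (j=4): Q = (3.4/10)·1 + (27.3/10)·2 = 5.80 m³/s.

Q ≈ 5.80 m³/s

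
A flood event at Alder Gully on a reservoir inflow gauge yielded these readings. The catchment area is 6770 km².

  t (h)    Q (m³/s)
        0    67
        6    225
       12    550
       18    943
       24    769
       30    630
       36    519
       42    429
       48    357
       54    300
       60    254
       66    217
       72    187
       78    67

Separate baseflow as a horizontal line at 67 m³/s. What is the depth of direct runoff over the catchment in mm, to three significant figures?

d ≈ 14.6 mm

Direct runoff: 0.0, 158.0, 483.0, 876.0, 702.0, 563.0, 452.0, 362.0, 290.0, 233.0, 187.0, 150.0, 120.0, 0.0 m³/s; ΣQ_DR = 4576 m³/s.
V = ΣQ_DR · Δt = 4576 × 21600 s = 9.884 × 10^7 m³.
Over A = 6770 km², depth = V / A = 14.6 mm.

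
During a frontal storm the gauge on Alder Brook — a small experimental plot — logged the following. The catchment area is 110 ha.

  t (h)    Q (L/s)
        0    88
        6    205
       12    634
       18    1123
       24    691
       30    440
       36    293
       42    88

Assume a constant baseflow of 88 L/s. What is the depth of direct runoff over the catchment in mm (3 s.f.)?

d ≈ 56.1 mm

Direct runoff: 0.0, 117.0, 546.0, 1035.0, 603.0, 352.0, 205.0, 0.0 L/s; ΣQ_DR = 2858 L/s.
V = ΣQ_DR · Δt = 2858 × 21600 s = 6.173 × 10^7 L.
Over A = 110 ha, depth = V / A = 56.1 mm.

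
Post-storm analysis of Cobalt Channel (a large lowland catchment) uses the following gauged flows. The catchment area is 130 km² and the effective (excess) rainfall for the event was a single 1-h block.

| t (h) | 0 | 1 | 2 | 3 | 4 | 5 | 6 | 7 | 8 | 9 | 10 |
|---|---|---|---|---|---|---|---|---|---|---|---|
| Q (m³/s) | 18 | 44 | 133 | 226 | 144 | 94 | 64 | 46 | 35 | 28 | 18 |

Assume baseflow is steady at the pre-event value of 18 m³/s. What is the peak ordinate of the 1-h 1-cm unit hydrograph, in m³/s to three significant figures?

Direct runoff: 0.0, 26.0, 115.0, 208.0, 126.0, 76.0, 46.0, 28.0, 17.0, 10.0, 0.0 m³/s; ΣQ_DR = 652.0 m³/s, peak = 208.0 m³/s.
Runoff depth d = ΣQ_DR·Δt / A = 652.0 × 3600 / (130 km²) = 18.06 mm.
The 1-cm UH is the DRH scaled by (10 mm)/d, so U_p = 208.0 × 10/18.06 = 115 m³/s.

U_p ≈ 115 m³/s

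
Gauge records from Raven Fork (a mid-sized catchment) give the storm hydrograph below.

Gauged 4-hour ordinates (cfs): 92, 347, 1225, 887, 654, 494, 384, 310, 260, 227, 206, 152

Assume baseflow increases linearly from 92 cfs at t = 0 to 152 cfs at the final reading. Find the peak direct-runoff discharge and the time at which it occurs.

Q_p = 1122.09 cfs at t = 8 h

Subtracting baseflow gives direct-runoff ordinates: 0.00, 249.55, 1122.09, 778.64, 540.18, 374.73, 259.27, 179.82, 124.36, 85.91, 59.45, 0.00 cfs.
The maximum is 1122.09 cfs, occurring at the reading for t = 8 h.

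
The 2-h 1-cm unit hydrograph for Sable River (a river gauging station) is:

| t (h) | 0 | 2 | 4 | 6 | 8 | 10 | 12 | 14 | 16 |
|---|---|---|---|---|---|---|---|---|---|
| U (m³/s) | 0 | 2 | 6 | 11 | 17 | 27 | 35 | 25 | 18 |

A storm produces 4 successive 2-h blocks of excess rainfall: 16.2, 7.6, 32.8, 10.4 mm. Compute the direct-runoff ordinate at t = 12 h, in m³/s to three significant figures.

By discrete convolution, Q_j = Σ (P_i / 10 mm) · U_{j−i}.
At t = 12 h (j=6): Q = (16.2/10)·35 + (7.6/10)·27 + (32.8/10)·17 + (10.4/10)·11 = 144 m³/s.

Q ≈ 144 m³/s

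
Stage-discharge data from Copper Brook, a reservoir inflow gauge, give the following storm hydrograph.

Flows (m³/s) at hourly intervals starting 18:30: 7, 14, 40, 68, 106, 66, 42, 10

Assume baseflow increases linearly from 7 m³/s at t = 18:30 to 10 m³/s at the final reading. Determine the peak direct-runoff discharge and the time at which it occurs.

Subtracting baseflow gives direct-runoff ordinates: 0.00, 6.57, 32.14, 59.71, 97.29, 56.86, 32.43, 0.00 m³/s.
The maximum is 97.29 m³/s, occurring at the reading for t = 22:30.

Q_p = 97.29 m³/s at t = 22:30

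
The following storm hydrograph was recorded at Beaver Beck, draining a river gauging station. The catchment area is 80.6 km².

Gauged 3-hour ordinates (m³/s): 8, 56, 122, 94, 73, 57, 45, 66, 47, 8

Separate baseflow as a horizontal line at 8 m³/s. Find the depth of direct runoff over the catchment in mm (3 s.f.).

d ≈ 66.5 mm

Direct runoff: 0.0, 48.0, 114.0, 86.0, 65.0, 49.0, 37.0, 58.0, 39.0, 0.0 m³/s; ΣQ_DR = 496.0 m³/s.
V = ΣQ_DR · Δt = 496.0 × 10800 s = 5.357 × 10^6 m³.
Over A = 80.6 km², depth = V / A = 66.5 mm.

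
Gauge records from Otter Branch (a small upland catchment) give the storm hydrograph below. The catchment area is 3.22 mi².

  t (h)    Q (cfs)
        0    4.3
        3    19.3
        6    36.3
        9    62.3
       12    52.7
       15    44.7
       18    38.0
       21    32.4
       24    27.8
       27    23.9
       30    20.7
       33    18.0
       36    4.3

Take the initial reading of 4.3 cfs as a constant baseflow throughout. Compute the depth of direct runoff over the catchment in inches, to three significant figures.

Direct runoff: 0.0, 15.0, 32.0, 58.0, 48.4, 40.4, 33.7, 28.1, 23.5, 19.6, 16.4, 13.7, 0.0 cfs; ΣQ_DR = 328.8 cfs.
V = ΣQ_DR · Δt = 328.8 × 10800 s = 3.551 × 10^6 ft³.
Over A = 3.22 mi², depth = V / A = 0.475 in.

d ≈ 0.475 in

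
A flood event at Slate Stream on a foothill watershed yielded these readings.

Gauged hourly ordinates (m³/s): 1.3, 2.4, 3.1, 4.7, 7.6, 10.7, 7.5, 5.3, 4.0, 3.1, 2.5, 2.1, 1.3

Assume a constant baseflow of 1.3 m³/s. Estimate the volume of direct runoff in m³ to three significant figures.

V ≈ 1.39 × 10^5 m³

Direct-runoff ordinates (Q − Q_b): 0.0, 1.1, 1.8, 3.4, 6.3, 9.4, 6.2, 4.0, 2.7, 1.8, 1.2, 0.8, 0.0 m³/s.
ΣQ_DR = 38.70 m³/s.
With Δt = 1 h = 3600 s, V = ΣQ_DR · Δt = 38.70 × 3600 = 1.39 × 10^5 m³.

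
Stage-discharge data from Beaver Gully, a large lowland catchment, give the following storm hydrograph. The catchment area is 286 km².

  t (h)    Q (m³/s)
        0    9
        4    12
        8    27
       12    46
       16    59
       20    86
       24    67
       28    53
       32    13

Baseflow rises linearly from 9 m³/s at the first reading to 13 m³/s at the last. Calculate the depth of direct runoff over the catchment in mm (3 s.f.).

d ≈ 13.7 mm

Direct runoff: 0.00, 2.50, 17.00, 35.50, 48.00, 74.50, 55.00, 40.50, 0.00 m³/s; ΣQ_DR = 273.0 m³/s.
V = ΣQ_DR · Δt = 273.0 × 14400 s = 3.931 × 10^6 m³.
Over A = 286 km², depth = V / A = 13.7 mm.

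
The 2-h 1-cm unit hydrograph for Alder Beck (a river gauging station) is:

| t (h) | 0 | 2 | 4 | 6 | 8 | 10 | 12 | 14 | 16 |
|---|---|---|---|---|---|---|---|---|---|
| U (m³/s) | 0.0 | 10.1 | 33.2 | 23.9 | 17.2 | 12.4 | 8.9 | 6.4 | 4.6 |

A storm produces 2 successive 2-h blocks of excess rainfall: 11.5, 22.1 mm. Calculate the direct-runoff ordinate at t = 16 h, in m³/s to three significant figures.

By discrete convolution, Q_j = Σ (P_i / 10 mm) · U_{j−i}.
At t = 16 h (j=8): Q = (11.5/10)·4.6 + (22.1/10)·6.4 = 19.4 m³/s.

Q ≈ 19.4 m³/s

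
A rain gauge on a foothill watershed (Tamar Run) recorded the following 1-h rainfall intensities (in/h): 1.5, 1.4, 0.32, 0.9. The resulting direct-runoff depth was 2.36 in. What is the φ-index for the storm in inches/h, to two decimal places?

Only the 3 blocks with intensity above φ contribute runoff: 1.5, 1.4, 0.9 in/h.
Σ(I−φ)·Δt = d  ⇒  (1.5+1.4+0.9 − 3φ)·1 = 2.36
φ = (3.800 − 2.36/1) / 3 = 0.48 in/h.

φ ≈ 0.48 in/h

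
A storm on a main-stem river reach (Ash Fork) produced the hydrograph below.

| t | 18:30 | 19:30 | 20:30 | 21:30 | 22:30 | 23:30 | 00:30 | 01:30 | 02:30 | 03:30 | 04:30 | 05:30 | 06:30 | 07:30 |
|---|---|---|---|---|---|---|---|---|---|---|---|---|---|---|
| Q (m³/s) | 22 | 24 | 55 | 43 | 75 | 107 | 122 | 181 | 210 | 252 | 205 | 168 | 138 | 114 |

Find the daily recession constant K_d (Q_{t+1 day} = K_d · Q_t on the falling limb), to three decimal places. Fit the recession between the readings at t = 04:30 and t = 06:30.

Between t = 04:30 and t = 06:30 the flow falls from 205 to 138 m³/s over 2×1 h = 2 h.
Per-interval ratio K = (138/205)^(1/2) = 0.8205; K_d = K^(24/1) = 0.009.

K_d ≈ 0.009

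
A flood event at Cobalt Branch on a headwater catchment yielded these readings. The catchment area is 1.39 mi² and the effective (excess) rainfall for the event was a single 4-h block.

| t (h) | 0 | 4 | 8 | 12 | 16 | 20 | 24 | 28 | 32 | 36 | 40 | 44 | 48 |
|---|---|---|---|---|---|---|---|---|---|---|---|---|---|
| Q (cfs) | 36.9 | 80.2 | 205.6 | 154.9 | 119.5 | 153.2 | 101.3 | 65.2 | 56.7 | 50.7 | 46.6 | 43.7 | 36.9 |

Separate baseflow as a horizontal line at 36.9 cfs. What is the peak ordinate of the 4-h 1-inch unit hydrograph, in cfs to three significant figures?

Direct runoff: 0.0, 43.3, 168.7, 118.0, 82.6, 116.3, 64.4, 28.3, 19.8, 13.8, 9.7, 6.8, 0.0 cfs; ΣQ_DR = 671.7 cfs, peak = 168.7 cfs.
Runoff depth d = ΣQ_DR·Δt / A = 671.7 × 14400 / (1.39 mi²) = 2.995 in.
The 1-inch UH is the DRH scaled by (1 in)/d, so U_p = 168.7 × 1/2.995 = 56.3 cfs.

U_p ≈ 56.3 cfs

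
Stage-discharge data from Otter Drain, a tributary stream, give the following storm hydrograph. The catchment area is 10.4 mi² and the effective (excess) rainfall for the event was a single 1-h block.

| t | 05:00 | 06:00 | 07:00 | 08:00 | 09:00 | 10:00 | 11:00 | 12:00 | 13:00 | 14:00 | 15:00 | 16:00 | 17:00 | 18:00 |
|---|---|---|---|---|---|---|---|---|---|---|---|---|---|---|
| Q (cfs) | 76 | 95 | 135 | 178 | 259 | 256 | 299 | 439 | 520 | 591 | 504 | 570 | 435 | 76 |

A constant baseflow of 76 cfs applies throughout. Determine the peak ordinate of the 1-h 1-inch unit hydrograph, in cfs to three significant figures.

Direct runoff: 0.0, 19.0, 59.0, 102.0, 183.0, 180.0, 223.0, 363.0, 444.0, 515.0, 428.0, 494.0, 359.0, 0.0 cfs; ΣQ_DR = 3369 cfs, peak = 515.0 cfs.
Runoff depth d = ΣQ_DR·Δt / A = 3369 × 3600 / (10.4 mi²) = 0.5020 in.
The 1-inch UH is the DRH scaled by (1 in)/d, so U_p = 515.0 × 1/0.5020 = 1030 cfs.

U_p ≈ 1030 cfs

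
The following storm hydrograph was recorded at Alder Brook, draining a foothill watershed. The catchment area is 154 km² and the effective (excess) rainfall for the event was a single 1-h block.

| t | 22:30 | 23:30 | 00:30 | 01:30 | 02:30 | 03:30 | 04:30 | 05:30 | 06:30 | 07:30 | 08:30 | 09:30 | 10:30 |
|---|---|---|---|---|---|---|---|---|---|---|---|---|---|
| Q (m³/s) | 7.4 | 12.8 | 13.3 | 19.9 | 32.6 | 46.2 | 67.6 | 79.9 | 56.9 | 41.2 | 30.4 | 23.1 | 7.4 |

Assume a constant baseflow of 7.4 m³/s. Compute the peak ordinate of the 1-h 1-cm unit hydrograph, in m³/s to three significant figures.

Direct runoff: 0.0, 5.4, 5.9, 12.5, 25.2, 38.8, 60.2, 72.5, 49.5, 33.8, 23.0, 15.7, 0.0 m³/s; ΣQ_DR = 342.5 m³/s, peak = 72.5 m³/s.
Runoff depth d = ΣQ_DR·Δt / A = 342.5 × 3600 / (154 km²) = 8.006 mm.
The 1-cm UH is the DRH scaled by (10 mm)/d, so U_p = 72.5 × 10/8.006 = 90.6 m³/s.

U_p ≈ 90.6 m³/s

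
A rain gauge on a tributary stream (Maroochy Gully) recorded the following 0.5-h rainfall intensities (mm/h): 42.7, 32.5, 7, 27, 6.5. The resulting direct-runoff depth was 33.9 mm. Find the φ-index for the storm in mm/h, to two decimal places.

Only the 3 blocks with intensity above φ contribute runoff: 42.7, 32.5, 27 mm/h.
Σ(I−φ)·Δt = d  ⇒  (42.7+32.5+27 − 3φ)·0.5 = 33.9
φ = (102.2 − 33.9/0.5) / 3 = 11.47 mm/h.

φ ≈ 11.47 mm/h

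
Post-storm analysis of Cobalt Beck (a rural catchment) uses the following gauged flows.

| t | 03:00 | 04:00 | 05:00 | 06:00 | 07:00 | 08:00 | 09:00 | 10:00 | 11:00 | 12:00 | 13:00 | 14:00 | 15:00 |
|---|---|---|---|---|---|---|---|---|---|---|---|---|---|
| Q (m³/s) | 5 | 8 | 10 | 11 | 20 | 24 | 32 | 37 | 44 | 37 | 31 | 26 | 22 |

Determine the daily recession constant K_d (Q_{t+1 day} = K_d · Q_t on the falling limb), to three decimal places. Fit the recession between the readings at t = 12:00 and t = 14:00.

Between t = 12:00 and t = 14:00 the flow falls from 37 to 26 m³/s over 2×1 h = 2 h.
Per-interval ratio K = (26/37)^(1/2) = 0.8383; K_d = K^(24/1) = 0.014.

K_d ≈ 0.014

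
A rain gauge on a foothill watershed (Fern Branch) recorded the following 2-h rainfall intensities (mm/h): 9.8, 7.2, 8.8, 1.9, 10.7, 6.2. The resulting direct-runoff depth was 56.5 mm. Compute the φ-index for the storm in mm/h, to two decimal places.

Only the 5 blocks with intensity above φ contribute runoff: 9.8, 7.2, 8.8, 10.7, 6.2 mm/h.
Σ(I−φ)·Δt = d  ⇒  (9.8+7.2+8.8+10.7+6.2 − 5φ)·2 = 56.5
φ = (42.70 − 56.5/2) / 5 = 2.89 mm/h.

φ ≈ 2.89 mm/h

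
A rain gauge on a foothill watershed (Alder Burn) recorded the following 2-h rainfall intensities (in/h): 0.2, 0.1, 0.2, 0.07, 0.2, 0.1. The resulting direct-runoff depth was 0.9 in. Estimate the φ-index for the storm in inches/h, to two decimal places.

Only the 5 blocks with intensity above φ contribute runoff: 0.2, 0.1, 0.2, 0.2, 0.1 in/h.
Σ(I−φ)·Δt = d  ⇒  (0.2+0.1+0.2+0.2+0.1 − 5φ)·2 = 0.9
φ = (0.8000 − 0.9/2) / 5 = 0.07 in/h.

φ ≈ 0.07 in/h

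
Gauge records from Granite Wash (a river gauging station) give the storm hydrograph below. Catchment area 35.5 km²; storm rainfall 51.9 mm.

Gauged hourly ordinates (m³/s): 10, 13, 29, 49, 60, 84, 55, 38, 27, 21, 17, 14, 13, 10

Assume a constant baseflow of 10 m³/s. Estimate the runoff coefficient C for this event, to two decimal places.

C ≈ 0.59

ΣQ_DR = 300.0 m³/s; V = ΣQ_DR·Δt = 1.080 × 10^6 m³.
Runoff depth d = V / A = 30.42 mm.
C = d / P = 30.42 / 51.9 = 0.59.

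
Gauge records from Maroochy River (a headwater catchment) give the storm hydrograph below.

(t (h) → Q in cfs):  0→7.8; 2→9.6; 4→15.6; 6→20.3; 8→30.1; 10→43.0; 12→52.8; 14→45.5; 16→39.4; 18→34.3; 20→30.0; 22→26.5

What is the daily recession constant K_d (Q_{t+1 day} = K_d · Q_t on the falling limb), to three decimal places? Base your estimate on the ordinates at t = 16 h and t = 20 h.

K_d ≈ 0.195

Between t = 16 h and t = 20 h the flow falls from 39.4 to 30.0 cfs over 2×2 h = 4 h.
Per-interval ratio K = (30.0/39.4)^(1/2) = 0.8726; K_d = K^(24/2) = 0.195.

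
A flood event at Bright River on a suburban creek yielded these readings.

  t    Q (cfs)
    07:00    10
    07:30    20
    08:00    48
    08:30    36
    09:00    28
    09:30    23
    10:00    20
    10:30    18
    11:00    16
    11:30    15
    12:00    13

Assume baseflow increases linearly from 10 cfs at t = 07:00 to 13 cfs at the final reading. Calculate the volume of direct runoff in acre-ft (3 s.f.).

Direct-runoff ordinates (Q − Q_b): 0.00, 9.70, 37.40, 25.10, 16.80, 11.50, 8.20, 5.90, 3.60, 2.30, 0.00 cfs.
ΣQ_DR = 120.5 cfs.
With Δt = 0.5 h = 1800 s, V = ΣQ_DR · Δt = 120.5 × 1800 = 2.17 × 10^5 ft³ = 4.98 acre-ft.

V ≈ 4.98 acre-ft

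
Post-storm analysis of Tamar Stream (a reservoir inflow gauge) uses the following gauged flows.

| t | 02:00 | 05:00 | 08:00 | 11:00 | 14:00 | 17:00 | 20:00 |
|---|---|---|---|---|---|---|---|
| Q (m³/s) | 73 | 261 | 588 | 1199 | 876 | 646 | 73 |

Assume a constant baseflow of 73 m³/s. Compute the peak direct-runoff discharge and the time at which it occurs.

Subtracting baseflow gives direct-runoff ordinates: 0.0, 188.0, 515.0, 1126.0, 803.0, 573.0, 0.0 m³/s.
The maximum is 1126.0 m³/s, occurring at the reading for t = 11:00.

Q_p = 1126.0 m³/s at t = 11:00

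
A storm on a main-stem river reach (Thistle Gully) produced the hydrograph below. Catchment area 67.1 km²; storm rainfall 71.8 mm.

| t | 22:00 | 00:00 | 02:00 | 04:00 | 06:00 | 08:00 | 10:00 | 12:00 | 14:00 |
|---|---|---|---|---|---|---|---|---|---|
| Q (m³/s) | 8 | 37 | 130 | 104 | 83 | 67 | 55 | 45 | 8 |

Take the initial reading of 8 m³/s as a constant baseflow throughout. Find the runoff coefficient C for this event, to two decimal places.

ΣQ_DR = 465.0 m³/s; V = ΣQ_DR·Δt = 3.348 × 10^6 m³.
Runoff depth d = V / A = 49.90 mm.
C = d / P = 49.90 / 71.8 = 0.69.

C ≈ 0.69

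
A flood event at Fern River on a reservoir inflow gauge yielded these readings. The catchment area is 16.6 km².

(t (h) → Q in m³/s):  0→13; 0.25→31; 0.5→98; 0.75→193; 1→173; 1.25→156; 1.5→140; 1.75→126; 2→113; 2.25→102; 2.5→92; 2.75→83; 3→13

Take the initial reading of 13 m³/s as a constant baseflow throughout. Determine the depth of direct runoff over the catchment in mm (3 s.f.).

Direct runoff: 0.0, 18.0, 85.0, 180.0, 160.0, 143.0, 127.0, 113.0, 100.0, 89.0, 79.0, 70.0, 0.0 m³/s; ΣQ_DR = 1164 m³/s.
V = ΣQ_DR · Δt = 1164 × 900 s = 1.048 × 10^6 m³.
Over A = 16.6 km², depth = V / A = 63.1 mm.

d ≈ 63.1 mm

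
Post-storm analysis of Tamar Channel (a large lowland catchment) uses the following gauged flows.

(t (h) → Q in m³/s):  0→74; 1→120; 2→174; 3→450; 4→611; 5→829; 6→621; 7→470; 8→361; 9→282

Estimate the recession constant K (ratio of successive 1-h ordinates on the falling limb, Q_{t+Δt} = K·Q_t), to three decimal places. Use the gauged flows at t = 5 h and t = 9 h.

Using the recession-limb readings at t = 5 h and t = 9 h: Q falls from 829 to 282 m³/s over 4 intervals.
K = (Q₂/Q₁)^(1/4) = (282/829)^(1/4) = 0.764.

K ≈ 0.764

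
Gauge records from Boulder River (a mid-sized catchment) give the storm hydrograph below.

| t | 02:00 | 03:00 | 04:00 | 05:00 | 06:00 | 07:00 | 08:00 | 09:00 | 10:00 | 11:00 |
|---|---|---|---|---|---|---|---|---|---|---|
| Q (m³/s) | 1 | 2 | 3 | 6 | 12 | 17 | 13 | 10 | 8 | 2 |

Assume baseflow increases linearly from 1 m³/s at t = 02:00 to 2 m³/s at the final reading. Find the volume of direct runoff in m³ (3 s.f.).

V ≈ 2.12 × 10^5 m³

Direct-runoff ordinates (Q − Q_b): 0.00, 0.89, 1.78, 4.67, 10.56, 15.44, 11.33, 8.22, 6.11, 0.00 m³/s.
ΣQ_DR = 59.00 m³/s.
With Δt = 1 h = 3600 s, V = ΣQ_DR · Δt = 59.00 × 3600 = 2.12 × 10^5 m³.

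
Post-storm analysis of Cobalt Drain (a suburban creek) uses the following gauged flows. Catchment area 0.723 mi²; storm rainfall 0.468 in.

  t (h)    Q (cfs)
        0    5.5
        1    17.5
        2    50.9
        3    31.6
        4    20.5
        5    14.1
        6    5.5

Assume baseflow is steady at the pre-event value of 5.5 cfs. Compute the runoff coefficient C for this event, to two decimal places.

C ≈ 0.49

ΣQ_DR = 107.1 cfs; V = ΣQ_DR·Δt = 3.856 × 10^5 ft³.
Runoff depth d = V / A = 0.2295 in.
C = d / P = 0.2295 / 0.468 = 0.49.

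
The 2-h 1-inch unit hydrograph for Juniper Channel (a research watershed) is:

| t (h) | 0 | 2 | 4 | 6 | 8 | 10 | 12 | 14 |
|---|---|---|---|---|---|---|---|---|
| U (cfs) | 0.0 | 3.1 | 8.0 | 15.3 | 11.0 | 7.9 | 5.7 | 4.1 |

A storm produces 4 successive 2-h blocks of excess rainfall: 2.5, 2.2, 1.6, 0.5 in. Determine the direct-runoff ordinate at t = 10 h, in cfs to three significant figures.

Q ≈ 72.4 cfs

By discrete convolution, Q_j = Σ (P_i / 1 in) · U_{j−i}.
At t = 10 h (j=5): Q = (2.5/1)·7.9 + (2.2/1)·11.0 + (1.6/1)·15.3 + (0.5/1)·8.0 = 72.4 cfs.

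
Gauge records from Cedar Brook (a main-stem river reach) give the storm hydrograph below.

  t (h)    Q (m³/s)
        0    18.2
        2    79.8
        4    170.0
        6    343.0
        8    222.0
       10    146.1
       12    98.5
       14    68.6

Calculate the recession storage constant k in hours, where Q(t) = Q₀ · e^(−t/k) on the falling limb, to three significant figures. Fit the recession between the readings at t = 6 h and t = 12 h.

k ≈ 4.81 h

On the falling limb, Q drops from 343.0 to 98.5 m³/s between t = 6 h and t = 12 h (Δt = 6 h).
k = −Δt / ln(Q₂/Q₁) = −6 / ln(98.5/343.0) = 4.81 h.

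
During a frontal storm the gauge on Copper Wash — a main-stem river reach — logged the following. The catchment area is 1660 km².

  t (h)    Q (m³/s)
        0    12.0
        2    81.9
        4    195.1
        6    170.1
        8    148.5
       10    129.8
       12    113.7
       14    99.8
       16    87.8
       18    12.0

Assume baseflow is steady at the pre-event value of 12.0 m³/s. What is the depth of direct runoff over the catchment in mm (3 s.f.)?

Direct runoff: 0.0, 69.9, 183.1, 158.1, 136.5, 117.8, 101.7, 87.8, 75.8, 0.0 m³/s; ΣQ_DR = 930.7 m³/s.
V = ΣQ_DR · Δt = 930.7 × 7200 s = 6.701 × 10^6 m³.
Over A = 1660 km², depth = V / A = 4.04 mm.

d ≈ 4.04 mm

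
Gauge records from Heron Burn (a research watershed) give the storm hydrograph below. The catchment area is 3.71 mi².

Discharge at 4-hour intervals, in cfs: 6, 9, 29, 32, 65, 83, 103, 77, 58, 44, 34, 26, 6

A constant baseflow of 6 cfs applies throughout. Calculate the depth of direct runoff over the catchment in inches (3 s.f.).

Direct runoff: 0.0, 3.0, 23.0, 26.0, 59.0, 77.0, 97.0, 71.0, 52.0, 38.0, 28.0, 20.0, 0.0 cfs; ΣQ_DR = 494.0 cfs.
V = ΣQ_DR · Δt = 494.0 × 14400 s = 7.114 × 10^6 ft³.
Over A = 3.71 mi², depth = V / A = 0.825 in.

d ≈ 0.825 in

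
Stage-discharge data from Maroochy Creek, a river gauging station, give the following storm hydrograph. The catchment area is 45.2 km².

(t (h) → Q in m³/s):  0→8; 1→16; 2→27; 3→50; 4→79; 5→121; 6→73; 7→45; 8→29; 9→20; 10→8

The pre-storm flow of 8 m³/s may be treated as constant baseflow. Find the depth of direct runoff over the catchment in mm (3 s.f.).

d ≈ 30.9 mm

Direct runoff: 0.0, 8.0, 19.0, 42.0, 71.0, 113.0, 65.0, 37.0, 21.0, 12.0, 0.0 m³/s; ΣQ_DR = 388.0 m³/s.
V = ΣQ_DR · Δt = 388.0 × 3600 s = 1.397 × 10^6 m³.
Over A = 45.2 km², depth = V / A = 30.9 mm.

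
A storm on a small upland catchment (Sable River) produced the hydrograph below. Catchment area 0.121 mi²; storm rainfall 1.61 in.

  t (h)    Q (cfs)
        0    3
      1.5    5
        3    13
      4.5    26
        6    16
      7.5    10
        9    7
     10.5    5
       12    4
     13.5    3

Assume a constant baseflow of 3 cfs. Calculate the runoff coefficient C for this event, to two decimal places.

ΣQ_DR = 62.00 cfs; V = ΣQ_DR·Δt = 3.348 × 10^5 ft³.
Runoff depth d = V / A = 1.191 in.
C = d / P = 1.191 / 1.61 = 0.74.

C ≈ 0.74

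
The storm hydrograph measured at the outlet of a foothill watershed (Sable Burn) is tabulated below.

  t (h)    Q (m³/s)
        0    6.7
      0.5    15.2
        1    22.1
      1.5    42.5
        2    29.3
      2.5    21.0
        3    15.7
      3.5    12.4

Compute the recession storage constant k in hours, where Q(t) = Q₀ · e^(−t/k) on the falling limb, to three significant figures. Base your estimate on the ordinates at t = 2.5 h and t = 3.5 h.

On the falling limb, Q drops from 21.0 to 12.4 m³/s between t = 2.5 h and t = 3.5 h (Δt = 1 h).
k = −Δt / ln(Q₂/Q₁) = −1 / ln(12.4/21.0) = 1.90 h.

k ≈ 1.90 h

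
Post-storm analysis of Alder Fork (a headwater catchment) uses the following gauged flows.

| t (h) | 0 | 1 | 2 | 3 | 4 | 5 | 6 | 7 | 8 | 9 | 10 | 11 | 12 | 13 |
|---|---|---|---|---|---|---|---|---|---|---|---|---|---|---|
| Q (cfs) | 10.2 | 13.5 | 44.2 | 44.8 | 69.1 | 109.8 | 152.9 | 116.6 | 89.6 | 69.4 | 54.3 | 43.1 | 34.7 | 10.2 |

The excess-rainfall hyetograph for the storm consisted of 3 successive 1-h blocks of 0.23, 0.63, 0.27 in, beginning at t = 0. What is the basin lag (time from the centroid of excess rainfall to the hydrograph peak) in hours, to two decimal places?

Centroid of excess rainfall: t_c = Σ P_i·t̄_i / ΣP_i = 1.5354 h (block centres at 0.5, 1.5, 2.5 h).
Hydrograph peak occurs at t = 6 h, so basin lag t_L = 6 − 1.5354 = 4.46 h.

t_L ≈ 4.46 h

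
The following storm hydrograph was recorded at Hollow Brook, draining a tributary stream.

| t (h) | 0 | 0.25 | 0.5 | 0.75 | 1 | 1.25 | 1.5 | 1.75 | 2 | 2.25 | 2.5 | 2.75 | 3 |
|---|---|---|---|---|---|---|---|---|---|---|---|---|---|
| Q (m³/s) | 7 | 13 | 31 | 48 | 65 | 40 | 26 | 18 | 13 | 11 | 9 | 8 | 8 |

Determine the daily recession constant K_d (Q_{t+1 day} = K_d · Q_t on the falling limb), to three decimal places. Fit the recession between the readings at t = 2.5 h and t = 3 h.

K_d ≈ 0.004

Between t = 2.5 h and t = 3 h the flow falls from 9 to 8 m³/s over 2×0.25 h = 0.5 h.
Per-interval ratio K = (8/9)^(1/2) = 0.9428; K_d = K^(24/0.25) = 0.004.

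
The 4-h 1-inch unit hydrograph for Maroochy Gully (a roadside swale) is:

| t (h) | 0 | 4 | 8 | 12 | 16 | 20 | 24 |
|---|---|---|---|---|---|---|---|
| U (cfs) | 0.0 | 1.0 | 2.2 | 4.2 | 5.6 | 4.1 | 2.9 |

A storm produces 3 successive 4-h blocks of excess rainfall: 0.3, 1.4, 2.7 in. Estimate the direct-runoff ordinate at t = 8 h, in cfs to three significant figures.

By discrete convolution, Q_j = Σ (P_i / 1 in) · U_{j−i}.
At t = 8 h (j=2): Q = (0.3/1)·2.2 + (1.4/1)·1.0 + (2.7/1)·0.0 = 2.06 cfs.

Q ≈ 2.06 cfs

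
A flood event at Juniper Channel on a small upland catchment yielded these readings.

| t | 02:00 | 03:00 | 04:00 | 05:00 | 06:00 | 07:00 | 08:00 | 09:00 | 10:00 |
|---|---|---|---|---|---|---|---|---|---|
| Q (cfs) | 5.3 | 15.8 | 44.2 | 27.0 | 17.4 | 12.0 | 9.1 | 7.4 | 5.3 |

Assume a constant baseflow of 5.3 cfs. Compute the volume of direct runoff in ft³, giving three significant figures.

V ≈ 3.45 × 10^5 ft³

Direct-runoff ordinates (Q − Q_b): 0.0, 10.5, 38.9, 21.7, 12.1, 6.7, 3.8, 2.1, 0.0 cfs.
ΣQ_DR = 95.80 cfs.
With Δt = 1 h = 3600 s, V = ΣQ_DR · Δt = 95.80 × 3600 = 3.45 × 10^5 ft³.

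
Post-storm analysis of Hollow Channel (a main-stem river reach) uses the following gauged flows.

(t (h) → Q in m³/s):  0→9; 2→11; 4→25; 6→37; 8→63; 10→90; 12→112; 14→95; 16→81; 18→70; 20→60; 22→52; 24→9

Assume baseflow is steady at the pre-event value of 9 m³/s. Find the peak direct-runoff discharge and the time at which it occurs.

Subtracting baseflow gives direct-runoff ordinates: 0.0, 2.0, 16.0, 28.0, 54.0, 81.0, 103.0, 86.0, 72.0, 61.0, 51.0, 43.0, 0.0 m³/s.
The maximum is 103.0 m³/s, occurring at the reading for t = 12 h.

Q_p = 103.0 m³/s at t = 12 h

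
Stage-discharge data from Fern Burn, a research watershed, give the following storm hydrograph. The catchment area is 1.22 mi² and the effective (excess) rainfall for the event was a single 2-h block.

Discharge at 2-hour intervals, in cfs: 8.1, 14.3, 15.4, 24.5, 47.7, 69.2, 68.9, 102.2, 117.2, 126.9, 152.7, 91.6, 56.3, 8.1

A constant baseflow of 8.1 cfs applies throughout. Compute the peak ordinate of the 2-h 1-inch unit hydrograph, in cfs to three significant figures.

Direct runoff: 0.0, 6.2, 7.3, 16.4, 39.6, 61.1, 60.8, 94.1, 109.1, 118.8, 144.6, 83.5, 48.2, 0.0 cfs; ΣQ_DR = 789.7 cfs, peak = 144.6 cfs.
Runoff depth d = ΣQ_DR·Δt / A = 789.7 × 7200 / (1.22 mi²) = 2.006 in.
The 1-inch UH is the DRH scaled by (1 in)/d, so U_p = 144.6 × 1/2.006 = 72.1 cfs.

U_p ≈ 72.1 cfs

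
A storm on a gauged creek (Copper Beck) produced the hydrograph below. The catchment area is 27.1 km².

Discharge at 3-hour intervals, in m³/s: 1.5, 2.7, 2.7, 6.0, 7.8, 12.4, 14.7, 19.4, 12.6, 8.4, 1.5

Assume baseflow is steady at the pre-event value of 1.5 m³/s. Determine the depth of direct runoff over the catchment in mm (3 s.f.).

d ≈ 29.2 mm

Direct runoff: 0.0, 1.2, 1.2, 4.5, 6.3, 10.9, 13.2, 17.9, 11.1, 6.9, 0.0 m³/s; ΣQ_DR = 73.20 m³/s.
V = ΣQ_DR · Δt = 73.20 × 10800 s = 7.906 × 10^5 m³.
Over A = 27.1 km², depth = V / A = 29.2 mm.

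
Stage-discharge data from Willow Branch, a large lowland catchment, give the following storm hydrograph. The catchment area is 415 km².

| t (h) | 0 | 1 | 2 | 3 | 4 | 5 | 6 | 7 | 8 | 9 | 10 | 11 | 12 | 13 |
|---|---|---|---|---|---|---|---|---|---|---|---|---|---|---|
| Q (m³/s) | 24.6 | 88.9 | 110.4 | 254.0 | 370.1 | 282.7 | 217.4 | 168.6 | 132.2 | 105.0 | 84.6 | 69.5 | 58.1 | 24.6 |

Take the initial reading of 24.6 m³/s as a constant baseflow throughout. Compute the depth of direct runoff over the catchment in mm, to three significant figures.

d ≈ 14.3 mm

Direct runoff: 0.0, 64.3, 85.8, 229.4, 345.5, 258.1, 192.8, 144.0, 107.6, 80.4, 60.0, 44.9, 33.5, 0.0 m³/s; ΣQ_DR = 1646 m³/s.
V = ΣQ_DR · Δt = 1646 × 3600 s = 5.927 × 10^6 m³.
Over A = 415 km², depth = V / A = 14.3 mm.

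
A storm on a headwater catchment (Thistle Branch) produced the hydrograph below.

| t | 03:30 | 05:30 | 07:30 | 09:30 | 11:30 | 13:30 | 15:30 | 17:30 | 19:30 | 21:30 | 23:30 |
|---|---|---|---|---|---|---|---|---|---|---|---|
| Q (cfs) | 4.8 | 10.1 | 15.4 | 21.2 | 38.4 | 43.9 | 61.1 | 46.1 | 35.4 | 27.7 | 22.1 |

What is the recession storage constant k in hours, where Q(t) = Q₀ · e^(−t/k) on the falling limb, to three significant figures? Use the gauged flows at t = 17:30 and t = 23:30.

k ≈ 8.16 h

On the falling limb, Q drops from 46.1 to 22.1 cfs between t = 17:30 and t = 23:30 (Δt = 6 h).
k = −Δt / ln(Q₂/Q₁) = −6 / ln(22.1/46.1) = 8.16 h.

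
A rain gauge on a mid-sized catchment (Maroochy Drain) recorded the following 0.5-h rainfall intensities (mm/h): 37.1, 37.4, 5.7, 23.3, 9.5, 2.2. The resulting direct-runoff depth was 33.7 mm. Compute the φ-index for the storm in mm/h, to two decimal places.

φ ≈ 10.13 mm/h

Only the 3 blocks with intensity above φ contribute runoff: 37.1, 37.4, 23.3 mm/h.
Σ(I−φ)·Δt = d  ⇒  (37.1+37.4+23.3 − 3φ)·0.5 = 33.7
φ = (97.80 − 33.7/0.5) / 3 = 10.13 mm/h.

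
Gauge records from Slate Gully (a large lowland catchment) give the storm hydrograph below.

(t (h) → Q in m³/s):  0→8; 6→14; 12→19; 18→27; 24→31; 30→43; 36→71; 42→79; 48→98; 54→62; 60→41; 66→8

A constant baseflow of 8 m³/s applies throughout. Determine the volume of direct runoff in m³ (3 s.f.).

Direct-runoff ordinates (Q − Q_b): 0.0, 6.0, 11.0, 19.0, 23.0, 35.0, 63.0, 71.0, 90.0, 54.0, 33.0, 0.0 m³/s.
ΣQ_DR = 405.0 m³/s.
With Δt = 6 h = 21600 s, V = ΣQ_DR · Δt = 405.0 × 21600 = 8.75 × 10^6 m³.

V ≈ 8.75 × 10^6 m³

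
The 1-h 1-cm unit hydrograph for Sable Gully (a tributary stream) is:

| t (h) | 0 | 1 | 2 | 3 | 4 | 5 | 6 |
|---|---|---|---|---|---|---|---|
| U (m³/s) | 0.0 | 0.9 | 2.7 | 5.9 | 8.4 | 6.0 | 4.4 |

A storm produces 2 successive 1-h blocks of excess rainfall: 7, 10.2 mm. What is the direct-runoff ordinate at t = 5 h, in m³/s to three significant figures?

Q ≈ 12.8 m³/s

By discrete convolution, Q_j = Σ (P_i / 10 mm) · U_{j−i}.
At t = 5 h (j=5): Q = (7/10)·6.0 + (10.2/10)·8.4 = 12.8 m³/s.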